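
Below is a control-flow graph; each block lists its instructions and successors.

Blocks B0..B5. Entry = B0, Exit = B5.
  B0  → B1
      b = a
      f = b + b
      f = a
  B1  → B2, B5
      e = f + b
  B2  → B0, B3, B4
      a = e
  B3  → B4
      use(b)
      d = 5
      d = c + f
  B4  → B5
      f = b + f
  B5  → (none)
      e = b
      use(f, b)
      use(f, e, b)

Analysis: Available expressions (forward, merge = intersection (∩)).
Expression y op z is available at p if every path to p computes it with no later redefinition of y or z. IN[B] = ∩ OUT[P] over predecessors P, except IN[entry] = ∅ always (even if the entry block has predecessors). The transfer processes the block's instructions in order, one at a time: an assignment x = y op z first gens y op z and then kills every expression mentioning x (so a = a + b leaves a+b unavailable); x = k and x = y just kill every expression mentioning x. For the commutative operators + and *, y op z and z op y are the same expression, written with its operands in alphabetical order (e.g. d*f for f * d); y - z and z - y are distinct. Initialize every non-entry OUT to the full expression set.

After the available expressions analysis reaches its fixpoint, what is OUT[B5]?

Per-block solution:
  B0:   IN={}   OUT={b+b}
  B1:   IN={b+b}   OUT={b+b, b+f}
  B2:   IN={b+b, b+f}   OUT={b+b, b+f}
  B3:   IN={b+b, b+f}   OUT={b+b, b+f, c+f}
  B4:   IN={b+b, b+f}   OUT={b+b}
  B5:   IN={b+b}   OUT={b+b}

Merge at B5: IN[B5] = OUT[B1] ∩ OUT[B4] = {b+b}
Applying B5's transfer function to that IN value gives OUT[B5] (row B5 above).

Answer: {b+b}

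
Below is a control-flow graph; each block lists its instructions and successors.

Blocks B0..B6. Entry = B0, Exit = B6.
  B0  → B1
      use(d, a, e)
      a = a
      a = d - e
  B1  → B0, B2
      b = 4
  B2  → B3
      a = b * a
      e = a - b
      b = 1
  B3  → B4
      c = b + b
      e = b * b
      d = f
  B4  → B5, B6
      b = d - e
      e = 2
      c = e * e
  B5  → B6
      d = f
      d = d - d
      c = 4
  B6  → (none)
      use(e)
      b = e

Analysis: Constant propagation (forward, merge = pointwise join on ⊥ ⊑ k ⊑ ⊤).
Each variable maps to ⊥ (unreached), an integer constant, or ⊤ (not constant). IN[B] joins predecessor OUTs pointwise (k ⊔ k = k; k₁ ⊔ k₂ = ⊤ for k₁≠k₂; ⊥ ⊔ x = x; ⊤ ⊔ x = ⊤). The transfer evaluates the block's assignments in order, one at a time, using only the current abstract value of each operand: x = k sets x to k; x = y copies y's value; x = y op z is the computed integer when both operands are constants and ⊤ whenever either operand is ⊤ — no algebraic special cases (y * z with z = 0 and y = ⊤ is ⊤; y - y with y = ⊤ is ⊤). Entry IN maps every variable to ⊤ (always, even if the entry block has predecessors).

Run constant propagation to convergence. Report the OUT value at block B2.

Fixpoint table:
  B0:  IN=(all ⊤)  OUT=(all ⊤)
  B1:  IN=(all ⊤)  OUT={b:4; rest ⊤}
  B2:  IN={b:4; rest ⊤}  OUT={b:1; rest ⊤}
  B3:  IN={b:1; rest ⊤}  OUT={b:1, c:2, e:1; rest ⊤}
  B4:  IN={b:1, c:2, e:1; rest ⊤}  OUT={c:4, e:2; rest ⊤}
  B5:  IN={c:4, e:2; rest ⊤}  OUT={c:4, e:2; rest ⊤}
  B6:  IN={c:4, e:2; rest ⊤}  OUT={b:2, c:4, e:2; rest ⊤}

Merge at B2: IN[B2] = OUT[B1] = {a: ⊤, b: 4, c: ⊤, d: ⊤, e: ⊤, f: ⊤}
Applying B2's transfer function to that IN value gives OUT[B2] (row B2 above).

Answer: {a: ⊤, b: 1, c: ⊤, d: ⊤, e: ⊤, f: ⊤}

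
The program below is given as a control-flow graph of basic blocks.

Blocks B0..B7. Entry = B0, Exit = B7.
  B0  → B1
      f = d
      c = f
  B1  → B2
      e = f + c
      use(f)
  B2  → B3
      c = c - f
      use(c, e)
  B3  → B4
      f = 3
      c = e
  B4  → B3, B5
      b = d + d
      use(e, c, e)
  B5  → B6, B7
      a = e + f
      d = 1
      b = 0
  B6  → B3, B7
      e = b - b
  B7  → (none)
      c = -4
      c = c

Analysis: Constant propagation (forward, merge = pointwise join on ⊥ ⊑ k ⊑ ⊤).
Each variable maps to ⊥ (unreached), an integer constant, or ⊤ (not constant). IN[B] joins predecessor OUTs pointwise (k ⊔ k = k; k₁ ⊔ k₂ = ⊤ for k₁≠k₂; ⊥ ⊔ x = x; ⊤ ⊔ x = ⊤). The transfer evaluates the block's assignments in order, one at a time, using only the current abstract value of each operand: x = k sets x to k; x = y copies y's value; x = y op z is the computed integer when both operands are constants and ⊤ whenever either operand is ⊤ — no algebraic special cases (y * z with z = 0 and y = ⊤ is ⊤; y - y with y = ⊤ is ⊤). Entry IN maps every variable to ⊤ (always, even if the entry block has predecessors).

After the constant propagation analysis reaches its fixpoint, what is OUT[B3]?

Answer: {a: ⊤, b: ⊤, c: ⊤, d: ⊤, e: ⊤, f: 3}

Trace:
Per-block solution:
  B0: | IN=(all ⊤) | OUT=(all ⊤)
  B1: | IN=(all ⊤) | OUT=(all ⊤)
  B2: | IN=(all ⊤) | OUT=(all ⊤)
  B3: | IN=(all ⊤) | OUT={f:3; rest ⊤}
  B4: | IN={f:3; rest ⊤} | OUT={f:3; rest ⊤}
  B5: | IN={f:3; rest ⊤} | OUT={b:0, d:1, f:3; rest ⊤}
  B6: | IN={b:0, d:1, f:3; rest ⊤} | OUT={b:0, d:1, e:0, f:3; rest ⊤}
  B7: | IN={b:0, d:1, f:3; rest ⊤} | OUT={b:0, c:-4, d:1, f:3; rest ⊤}

Merge at B3: IN[B3] = OUT[B2] ⊔ OUT[B4] ⊔ OUT[B6] = {a: ⊤, b: ⊤, c: ⊤, d: ⊤, e: ⊤, f: ⊤}
Applying B3's transfer function to that IN value gives OUT[B3] (row B3 above).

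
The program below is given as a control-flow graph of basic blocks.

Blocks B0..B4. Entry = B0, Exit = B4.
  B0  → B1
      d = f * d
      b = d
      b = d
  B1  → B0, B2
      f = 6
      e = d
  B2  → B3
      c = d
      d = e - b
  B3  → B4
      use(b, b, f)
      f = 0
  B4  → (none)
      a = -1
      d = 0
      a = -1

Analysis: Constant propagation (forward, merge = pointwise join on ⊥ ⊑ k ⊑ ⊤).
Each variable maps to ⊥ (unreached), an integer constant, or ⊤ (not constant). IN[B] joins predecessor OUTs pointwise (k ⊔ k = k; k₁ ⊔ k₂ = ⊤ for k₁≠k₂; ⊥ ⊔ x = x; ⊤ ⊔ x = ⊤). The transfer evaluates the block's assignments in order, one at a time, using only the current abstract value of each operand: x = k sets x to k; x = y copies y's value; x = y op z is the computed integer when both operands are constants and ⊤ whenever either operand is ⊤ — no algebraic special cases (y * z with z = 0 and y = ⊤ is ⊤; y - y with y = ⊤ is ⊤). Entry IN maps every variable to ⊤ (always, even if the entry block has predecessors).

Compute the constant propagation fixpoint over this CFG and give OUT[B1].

Answer: {a: ⊤, b: ⊤, c: ⊤, d: ⊤, e: ⊤, f: 6}

Derivation:
Per-block solution:
  B0:   IN=(all ⊤)   OUT=(all ⊤)
  B1:   IN=(all ⊤)   OUT={f:6; rest ⊤}
  B2:   IN={f:6; rest ⊤}   OUT={f:6; rest ⊤}
  B3:   IN={f:6; rest ⊤}   OUT={f:0; rest ⊤}
  B4:   IN={f:0; rest ⊤}   OUT={a:-1, d:0, f:0; rest ⊤}

Merge at B1: IN[B1] = OUT[B0] = {a: ⊤, b: ⊤, c: ⊤, d: ⊤, e: ⊤, f: ⊤}
Applying B1's transfer function to that IN value gives OUT[B1] (row B1 above).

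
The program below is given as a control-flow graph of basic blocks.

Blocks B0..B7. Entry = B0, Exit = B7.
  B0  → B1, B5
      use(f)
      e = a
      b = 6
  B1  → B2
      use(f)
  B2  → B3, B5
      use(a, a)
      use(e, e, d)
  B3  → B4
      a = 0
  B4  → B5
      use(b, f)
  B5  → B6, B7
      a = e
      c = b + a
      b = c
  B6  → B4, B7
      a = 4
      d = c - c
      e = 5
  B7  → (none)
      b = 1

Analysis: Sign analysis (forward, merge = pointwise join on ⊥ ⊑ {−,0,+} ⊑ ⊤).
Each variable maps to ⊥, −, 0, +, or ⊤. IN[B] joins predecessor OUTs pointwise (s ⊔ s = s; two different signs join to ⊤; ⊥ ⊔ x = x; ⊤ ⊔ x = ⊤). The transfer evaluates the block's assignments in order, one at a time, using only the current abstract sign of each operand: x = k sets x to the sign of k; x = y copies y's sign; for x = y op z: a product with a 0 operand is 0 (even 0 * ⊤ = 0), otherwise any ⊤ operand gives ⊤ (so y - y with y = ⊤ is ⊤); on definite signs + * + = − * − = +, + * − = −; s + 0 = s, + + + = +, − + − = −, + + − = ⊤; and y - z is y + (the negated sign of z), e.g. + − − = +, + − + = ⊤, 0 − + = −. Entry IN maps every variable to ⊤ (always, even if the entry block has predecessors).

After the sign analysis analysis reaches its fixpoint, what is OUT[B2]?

Fixpoint table:
  B0:   IN=(all ⊤)   OUT={b:+; rest ⊤}
  B1:   IN={b:+; rest ⊤}   OUT={b:+; rest ⊤}
  B2:   IN={b:+; rest ⊤}   OUT={b:+; rest ⊤}
  B3:   IN={b:+; rest ⊤}   OUT={a:0, b:+; rest ⊤}
  B4:   IN=(all ⊤)   OUT=(all ⊤)
  B5:   IN=(all ⊤)   OUT=(all ⊤)
  B6:   IN=(all ⊤)   OUT={a:+, e:+; rest ⊤}
  B7:   IN=(all ⊤)   OUT={b:+; rest ⊤}

Merge at B2: IN[B2] = OUT[B1] = {a: ⊤, b: +, c: ⊤, d: ⊤, e: ⊤, f: ⊤}
Applying B2's transfer function to that IN value gives OUT[B2] (row B2 above).

Answer: {a: ⊤, b: +, c: ⊤, d: ⊤, e: ⊤, f: ⊤}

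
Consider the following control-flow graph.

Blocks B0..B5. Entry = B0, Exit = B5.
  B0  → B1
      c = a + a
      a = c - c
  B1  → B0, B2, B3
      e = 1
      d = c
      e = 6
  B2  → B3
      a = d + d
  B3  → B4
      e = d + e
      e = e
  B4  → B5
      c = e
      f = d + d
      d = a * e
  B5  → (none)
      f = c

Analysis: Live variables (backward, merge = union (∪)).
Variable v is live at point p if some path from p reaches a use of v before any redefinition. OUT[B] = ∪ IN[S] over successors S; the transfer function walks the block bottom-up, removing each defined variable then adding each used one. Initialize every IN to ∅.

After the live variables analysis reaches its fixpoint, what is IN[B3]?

Answer: {a, d, e}

Working:
Fixpoint table:
  B0:   IN={a}   OUT={a, c}
  B1:   IN={a, c}   OUT={a, d, e}
  B2:   IN={d, e}   OUT={a, d, e}
  B3:   IN={a, d, e}   OUT={a, d, e}
  B4:   IN={a, d, e}   OUT={c}
  B5:   IN={c}   OUT={}

Merge at B3: OUT[B3] = IN[B4] = {a, d, e}
Applying B3's transfer function to that OUT value gives IN[B3] (row B3 above).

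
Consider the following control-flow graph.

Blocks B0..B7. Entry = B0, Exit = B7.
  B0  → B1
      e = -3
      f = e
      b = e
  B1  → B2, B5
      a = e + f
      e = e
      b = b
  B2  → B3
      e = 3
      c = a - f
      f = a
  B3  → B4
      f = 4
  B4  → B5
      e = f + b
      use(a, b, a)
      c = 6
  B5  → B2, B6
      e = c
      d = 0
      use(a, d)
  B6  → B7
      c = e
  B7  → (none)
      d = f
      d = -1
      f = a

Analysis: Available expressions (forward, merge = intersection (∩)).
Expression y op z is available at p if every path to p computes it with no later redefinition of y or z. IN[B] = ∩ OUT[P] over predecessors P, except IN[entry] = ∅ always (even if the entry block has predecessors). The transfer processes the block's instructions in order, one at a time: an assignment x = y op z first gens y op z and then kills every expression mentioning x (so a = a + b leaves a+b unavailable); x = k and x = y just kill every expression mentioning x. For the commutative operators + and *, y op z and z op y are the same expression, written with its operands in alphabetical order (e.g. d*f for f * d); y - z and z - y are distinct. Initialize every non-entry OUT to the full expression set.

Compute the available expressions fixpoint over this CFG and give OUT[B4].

Per-block solution:
  B0:   IN={}   OUT={}
  B1:   IN={}   OUT={}
  B2:   IN={}   OUT={}
  B3:   IN={}   OUT={}
  B4:   IN={}   OUT={b+f}
  B5:   IN={}   OUT={}
  B6:   IN={}   OUT={}
  B7:   IN={}   OUT={}

Merge at B4: IN[B4] = OUT[B3] = {}
Applying B4's transfer function to that IN value gives OUT[B4] (row B4 above).

Answer: {b+f}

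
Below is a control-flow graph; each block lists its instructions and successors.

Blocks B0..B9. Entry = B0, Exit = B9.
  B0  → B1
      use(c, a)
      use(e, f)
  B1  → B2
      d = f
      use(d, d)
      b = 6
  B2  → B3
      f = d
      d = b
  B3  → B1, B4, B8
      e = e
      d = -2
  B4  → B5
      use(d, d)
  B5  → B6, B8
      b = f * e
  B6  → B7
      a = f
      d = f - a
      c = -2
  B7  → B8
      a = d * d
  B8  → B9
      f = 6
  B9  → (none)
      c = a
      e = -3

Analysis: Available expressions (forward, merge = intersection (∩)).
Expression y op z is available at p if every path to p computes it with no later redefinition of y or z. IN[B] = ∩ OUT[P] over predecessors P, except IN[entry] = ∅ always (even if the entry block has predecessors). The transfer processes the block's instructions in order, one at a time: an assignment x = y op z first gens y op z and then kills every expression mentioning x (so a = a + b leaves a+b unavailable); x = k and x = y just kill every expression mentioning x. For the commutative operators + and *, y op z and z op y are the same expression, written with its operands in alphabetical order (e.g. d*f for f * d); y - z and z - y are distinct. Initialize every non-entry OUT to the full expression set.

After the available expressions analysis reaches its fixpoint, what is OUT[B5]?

Answer: {e*f}

Trace:
Fixpoint table:
  B0: | IN={} | OUT={}
  B1: | IN={} | OUT={}
  B2: | IN={} | OUT={}
  B3: | IN={} | OUT={}
  B4: | IN={} | OUT={}
  B5: | IN={} | OUT={e*f}
  B6: | IN={e*f} | OUT={e*f, f-a}
  B7: | IN={e*f, f-a} | OUT={d*d, e*f}
  B8: | IN={} | OUT={}
  B9: | IN={} | OUT={}

Merge at B5: IN[B5] = OUT[B4] = {}
Applying B5's transfer function to that IN value gives OUT[B5] (row B5 above).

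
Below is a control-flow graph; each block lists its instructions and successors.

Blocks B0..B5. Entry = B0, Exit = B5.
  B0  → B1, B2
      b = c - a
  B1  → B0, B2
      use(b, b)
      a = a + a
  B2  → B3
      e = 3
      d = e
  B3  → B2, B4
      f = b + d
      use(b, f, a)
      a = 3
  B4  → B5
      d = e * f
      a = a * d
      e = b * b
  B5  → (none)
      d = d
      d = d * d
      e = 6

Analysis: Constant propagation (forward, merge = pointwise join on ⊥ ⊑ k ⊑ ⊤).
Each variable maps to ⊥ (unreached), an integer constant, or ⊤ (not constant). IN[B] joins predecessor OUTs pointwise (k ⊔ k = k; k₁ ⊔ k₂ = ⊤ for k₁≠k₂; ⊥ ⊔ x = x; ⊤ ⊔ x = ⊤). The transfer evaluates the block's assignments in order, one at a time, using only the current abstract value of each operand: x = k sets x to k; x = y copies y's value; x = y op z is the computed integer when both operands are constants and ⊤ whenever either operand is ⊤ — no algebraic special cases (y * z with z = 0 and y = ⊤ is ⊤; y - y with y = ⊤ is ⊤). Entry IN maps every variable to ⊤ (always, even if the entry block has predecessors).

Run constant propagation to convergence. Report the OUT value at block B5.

Answer: {a: ⊤, b: ⊤, c: ⊤, d: ⊤, e: 6, f: ⊤}

Derivation:
Per-block solution:
  B0: | IN=(all ⊤) | OUT=(all ⊤)
  B1: | IN=(all ⊤) | OUT=(all ⊤)
  B2: | IN=(all ⊤) | OUT={d:3, e:3; rest ⊤}
  B3: | IN={d:3, e:3; rest ⊤} | OUT={a:3, d:3, e:3; rest ⊤}
  B4: | IN={a:3, d:3, e:3; rest ⊤} | OUT=(all ⊤)
  B5: | IN=(all ⊤) | OUT={e:6; rest ⊤}

Merge at B5: IN[B5] = OUT[B4] = {a: ⊤, b: ⊤, c: ⊤, d: ⊤, e: ⊤, f: ⊤}
Applying B5's transfer function to that IN value gives OUT[B5] (row B5 above).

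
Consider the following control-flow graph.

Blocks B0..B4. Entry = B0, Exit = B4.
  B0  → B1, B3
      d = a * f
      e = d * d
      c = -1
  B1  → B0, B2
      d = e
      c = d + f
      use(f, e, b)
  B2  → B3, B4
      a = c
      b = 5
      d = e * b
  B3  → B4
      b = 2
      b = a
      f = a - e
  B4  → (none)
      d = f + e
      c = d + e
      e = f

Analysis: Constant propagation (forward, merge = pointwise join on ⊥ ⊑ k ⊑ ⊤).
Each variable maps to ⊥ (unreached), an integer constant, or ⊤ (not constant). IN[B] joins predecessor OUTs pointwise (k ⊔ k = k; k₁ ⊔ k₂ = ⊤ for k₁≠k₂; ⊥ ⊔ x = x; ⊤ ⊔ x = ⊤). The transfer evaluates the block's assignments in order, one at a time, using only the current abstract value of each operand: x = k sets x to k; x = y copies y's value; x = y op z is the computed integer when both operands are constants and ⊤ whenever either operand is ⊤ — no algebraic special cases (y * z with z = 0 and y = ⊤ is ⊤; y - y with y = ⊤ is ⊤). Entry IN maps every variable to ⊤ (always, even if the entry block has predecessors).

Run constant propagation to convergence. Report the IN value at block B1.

Answer: {a: ⊤, b: ⊤, c: -1, d: ⊤, e: ⊤, f: ⊤}

Derivation:
Converged values:
  B0: | IN=(all ⊤) | OUT={c:-1; rest ⊤}
  B1: | IN={c:-1; rest ⊤} | OUT=(all ⊤)
  B2: | IN=(all ⊤) | OUT={b:5; rest ⊤}
  B3: | IN=(all ⊤) | OUT=(all ⊤)
  B4: | IN=(all ⊤) | OUT=(all ⊤)

Merge at B1: IN[B1] = OUT[B0] = {a: ⊤, b: ⊤, c: -1, d: ⊤, e: ⊤, f: ⊤}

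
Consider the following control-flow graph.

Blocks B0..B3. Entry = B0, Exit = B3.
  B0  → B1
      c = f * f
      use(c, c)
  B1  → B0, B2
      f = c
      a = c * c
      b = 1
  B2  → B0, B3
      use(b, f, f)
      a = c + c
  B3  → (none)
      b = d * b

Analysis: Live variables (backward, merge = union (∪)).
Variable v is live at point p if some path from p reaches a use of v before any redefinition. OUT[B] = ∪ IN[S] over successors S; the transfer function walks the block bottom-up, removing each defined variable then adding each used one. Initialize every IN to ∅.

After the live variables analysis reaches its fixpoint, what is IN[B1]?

Per-block solution:
  B0:   IN={d, f}   OUT={c, d}
  B1:   IN={c, d}   OUT={b, c, d, f}
  B2:   IN={b, c, d, f}   OUT={b, d, f}
  B3:   IN={b, d}   OUT={}

Merge at B1: OUT[B1] = IN[B0] ⊔ IN[B2] = {b, c, d, f}
Applying B1's transfer function to that OUT value gives IN[B1] (row B1 above).

Answer: {c, d}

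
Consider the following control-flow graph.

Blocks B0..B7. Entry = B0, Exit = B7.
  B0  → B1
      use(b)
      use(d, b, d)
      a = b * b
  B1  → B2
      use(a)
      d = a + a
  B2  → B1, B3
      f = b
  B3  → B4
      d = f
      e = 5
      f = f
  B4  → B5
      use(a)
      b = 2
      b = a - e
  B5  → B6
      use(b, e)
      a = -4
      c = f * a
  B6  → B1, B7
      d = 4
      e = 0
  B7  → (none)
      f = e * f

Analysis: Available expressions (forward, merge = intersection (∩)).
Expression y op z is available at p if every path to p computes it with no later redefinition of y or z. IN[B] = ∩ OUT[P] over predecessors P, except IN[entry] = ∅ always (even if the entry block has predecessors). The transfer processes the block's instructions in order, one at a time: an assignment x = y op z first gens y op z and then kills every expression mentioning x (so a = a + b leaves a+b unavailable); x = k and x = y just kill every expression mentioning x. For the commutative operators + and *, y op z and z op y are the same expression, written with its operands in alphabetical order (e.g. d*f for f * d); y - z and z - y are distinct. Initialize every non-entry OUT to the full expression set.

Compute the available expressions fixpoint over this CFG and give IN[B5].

Answer: {a+a, a-e}

Working:
Fixpoint table:
  B0: | IN={} | OUT={b*b}
  B1: | IN={} | OUT={a+a}
  B2: | IN={a+a} | OUT={a+a}
  B3: | IN={a+a} | OUT={a+a}
  B4: | IN={a+a} | OUT={a+a, a-e}
  B5: | IN={a+a, a-e} | OUT={a*f}
  B6: | IN={a*f} | OUT={a*f}
  B7: | IN={a*f} | OUT={}

Merge at B5: IN[B5] = OUT[B4] = {a+a, a-e}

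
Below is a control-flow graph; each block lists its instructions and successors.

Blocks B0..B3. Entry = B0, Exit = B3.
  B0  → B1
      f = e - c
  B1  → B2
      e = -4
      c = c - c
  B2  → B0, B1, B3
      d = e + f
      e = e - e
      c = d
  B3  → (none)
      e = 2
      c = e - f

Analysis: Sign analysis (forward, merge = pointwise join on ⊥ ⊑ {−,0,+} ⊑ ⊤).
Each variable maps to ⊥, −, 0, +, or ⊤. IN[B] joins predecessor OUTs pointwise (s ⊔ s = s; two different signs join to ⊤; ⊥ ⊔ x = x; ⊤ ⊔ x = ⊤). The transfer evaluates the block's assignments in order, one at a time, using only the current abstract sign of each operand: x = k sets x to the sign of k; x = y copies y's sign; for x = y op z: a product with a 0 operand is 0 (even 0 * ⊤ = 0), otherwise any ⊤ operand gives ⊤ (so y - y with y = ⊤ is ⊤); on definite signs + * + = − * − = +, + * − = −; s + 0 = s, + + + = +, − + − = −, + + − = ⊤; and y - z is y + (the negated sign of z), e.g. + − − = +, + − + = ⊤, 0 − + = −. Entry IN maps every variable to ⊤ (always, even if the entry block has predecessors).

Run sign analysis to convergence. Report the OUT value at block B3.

Answer: {a: ⊤, b: ⊤, c: ⊤, d: ⊤, e: +, f: ⊤}

Trace:
Converged values:
  B0: | IN=(all ⊤) | OUT=(all ⊤)
  B1: | IN=(all ⊤) | OUT={e:-; rest ⊤}
  B2: | IN={e:-; rest ⊤} | OUT=(all ⊤)
  B3: | IN=(all ⊤) | OUT={e:+; rest ⊤}

Merge at B3: IN[B3] = OUT[B2] = {a: ⊤, b: ⊤, c: ⊤, d: ⊤, e: ⊤, f: ⊤}
Applying B3's transfer function to that IN value gives OUT[B3] (row B3 above).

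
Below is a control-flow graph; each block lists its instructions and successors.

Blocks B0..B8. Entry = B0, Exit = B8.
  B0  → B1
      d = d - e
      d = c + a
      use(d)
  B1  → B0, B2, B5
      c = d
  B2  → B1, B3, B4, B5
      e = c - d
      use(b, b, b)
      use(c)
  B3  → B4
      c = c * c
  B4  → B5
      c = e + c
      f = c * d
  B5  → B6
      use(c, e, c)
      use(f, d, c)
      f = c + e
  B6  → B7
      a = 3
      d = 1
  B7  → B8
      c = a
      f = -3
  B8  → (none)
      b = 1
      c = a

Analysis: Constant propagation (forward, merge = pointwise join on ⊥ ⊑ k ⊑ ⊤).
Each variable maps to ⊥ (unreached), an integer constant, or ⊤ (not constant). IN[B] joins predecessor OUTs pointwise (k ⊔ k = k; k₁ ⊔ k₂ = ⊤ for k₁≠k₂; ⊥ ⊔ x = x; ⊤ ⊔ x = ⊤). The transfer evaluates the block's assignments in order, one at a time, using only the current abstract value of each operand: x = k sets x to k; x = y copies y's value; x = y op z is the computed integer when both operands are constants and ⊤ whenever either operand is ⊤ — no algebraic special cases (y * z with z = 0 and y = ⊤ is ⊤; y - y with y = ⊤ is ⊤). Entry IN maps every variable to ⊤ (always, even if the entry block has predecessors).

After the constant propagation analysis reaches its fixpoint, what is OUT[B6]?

Per-block solution:
  B0: | IN=(all ⊤) | OUT=(all ⊤)
  B1: | IN=(all ⊤) | OUT=(all ⊤)
  B2: | IN=(all ⊤) | OUT=(all ⊤)
  B3: | IN=(all ⊤) | OUT=(all ⊤)
  B4: | IN=(all ⊤) | OUT=(all ⊤)
  B5: | IN=(all ⊤) | OUT=(all ⊤)
  B6: | IN=(all ⊤) | OUT={a:3, d:1; rest ⊤}
  B7: | IN={a:3, d:1; rest ⊤} | OUT={a:3, c:3, d:1, f:-3; rest ⊤}
  B8: | IN={a:3, c:3, d:1, f:-3; rest ⊤} | OUT={a:3, b:1, c:3, d:1, f:-3; rest ⊤}

Merge at B6: IN[B6] = OUT[B5] = {a: ⊤, b: ⊤, c: ⊤, d: ⊤, e: ⊤, f: ⊤}
Applying B6's transfer function to that IN value gives OUT[B6] (row B6 above).

Answer: {a: 3, b: ⊤, c: ⊤, d: 1, e: ⊤, f: ⊤}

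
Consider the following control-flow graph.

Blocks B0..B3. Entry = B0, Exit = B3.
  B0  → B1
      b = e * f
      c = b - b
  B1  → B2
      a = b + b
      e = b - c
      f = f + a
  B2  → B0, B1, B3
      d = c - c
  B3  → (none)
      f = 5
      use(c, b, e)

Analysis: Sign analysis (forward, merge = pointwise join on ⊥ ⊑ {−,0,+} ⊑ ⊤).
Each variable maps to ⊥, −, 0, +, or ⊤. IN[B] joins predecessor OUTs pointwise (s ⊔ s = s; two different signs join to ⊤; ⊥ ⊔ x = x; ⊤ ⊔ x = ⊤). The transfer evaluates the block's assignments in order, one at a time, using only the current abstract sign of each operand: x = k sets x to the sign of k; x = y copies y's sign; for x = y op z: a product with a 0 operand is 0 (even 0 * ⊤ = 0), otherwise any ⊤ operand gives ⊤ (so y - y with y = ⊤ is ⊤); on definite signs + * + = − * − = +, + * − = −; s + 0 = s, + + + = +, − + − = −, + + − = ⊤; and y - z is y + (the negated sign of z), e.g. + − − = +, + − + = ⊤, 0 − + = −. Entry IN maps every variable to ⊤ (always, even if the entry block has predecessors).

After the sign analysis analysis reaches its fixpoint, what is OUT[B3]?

Answer: {a: ⊤, b: ⊤, c: ⊤, d: ⊤, e: ⊤, f: +}

Derivation:
Converged values:
  B0:  IN=(all ⊤)  OUT=(all ⊤)
  B1:  IN=(all ⊤)  OUT=(all ⊤)
  B2:  IN=(all ⊤)  OUT=(all ⊤)
  B3:  IN=(all ⊤)  OUT={f:+; rest ⊤}

Merge at B3: IN[B3] = OUT[B2] = {a: ⊤, b: ⊤, c: ⊤, d: ⊤, e: ⊤, f: ⊤}
Applying B3's transfer function to that IN value gives OUT[B3] (row B3 above).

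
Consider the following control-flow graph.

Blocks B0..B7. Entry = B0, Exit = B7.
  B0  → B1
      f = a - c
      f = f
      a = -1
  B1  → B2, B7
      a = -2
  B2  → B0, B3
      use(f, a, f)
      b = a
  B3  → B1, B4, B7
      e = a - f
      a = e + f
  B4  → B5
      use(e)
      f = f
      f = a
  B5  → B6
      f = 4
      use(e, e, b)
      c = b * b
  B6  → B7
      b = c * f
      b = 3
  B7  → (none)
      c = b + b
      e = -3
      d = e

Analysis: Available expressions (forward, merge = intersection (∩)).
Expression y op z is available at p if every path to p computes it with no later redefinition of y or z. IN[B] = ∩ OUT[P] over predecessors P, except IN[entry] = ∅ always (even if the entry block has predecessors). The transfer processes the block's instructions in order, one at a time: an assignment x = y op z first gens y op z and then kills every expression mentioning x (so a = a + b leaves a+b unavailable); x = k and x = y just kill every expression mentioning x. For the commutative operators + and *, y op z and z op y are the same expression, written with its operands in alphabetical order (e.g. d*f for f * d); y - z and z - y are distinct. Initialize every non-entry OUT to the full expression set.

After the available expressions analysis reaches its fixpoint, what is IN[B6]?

Per-block solution:
  B0: | IN={} | OUT={}
  B1: | IN={} | OUT={}
  B2: | IN={} | OUT={}
  B3: | IN={} | OUT={e+f}
  B4: | IN={e+f} | OUT={}
  B5: | IN={} | OUT={b*b}
  B6: | IN={b*b} | OUT={c*f}
  B7: | IN={} | OUT={b+b}

Merge at B6: IN[B6] = OUT[B5] = {b*b}

Answer: {b*b}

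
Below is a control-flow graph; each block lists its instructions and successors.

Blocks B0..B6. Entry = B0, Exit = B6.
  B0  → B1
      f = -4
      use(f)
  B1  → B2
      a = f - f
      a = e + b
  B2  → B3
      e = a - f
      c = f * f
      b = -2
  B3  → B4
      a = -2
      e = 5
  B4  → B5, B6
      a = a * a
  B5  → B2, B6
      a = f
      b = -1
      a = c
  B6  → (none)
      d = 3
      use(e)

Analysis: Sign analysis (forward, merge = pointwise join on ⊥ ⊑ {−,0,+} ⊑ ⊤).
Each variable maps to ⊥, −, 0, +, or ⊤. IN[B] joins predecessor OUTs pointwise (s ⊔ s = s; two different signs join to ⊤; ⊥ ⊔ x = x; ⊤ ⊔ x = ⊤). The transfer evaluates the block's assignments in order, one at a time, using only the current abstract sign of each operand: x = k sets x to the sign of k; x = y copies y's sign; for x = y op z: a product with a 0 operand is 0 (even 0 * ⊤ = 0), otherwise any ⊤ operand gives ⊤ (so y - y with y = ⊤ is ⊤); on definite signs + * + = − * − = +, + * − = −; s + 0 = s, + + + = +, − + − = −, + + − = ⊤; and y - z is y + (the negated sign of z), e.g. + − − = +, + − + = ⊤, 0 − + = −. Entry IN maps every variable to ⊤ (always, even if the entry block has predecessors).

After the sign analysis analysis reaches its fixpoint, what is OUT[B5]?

Per-block solution:
  B0:   IN=(all ⊤)   OUT={f:-; rest ⊤}
  B1:   IN={f:-; rest ⊤}   OUT={f:-; rest ⊤}
  B2:   IN={f:-; rest ⊤}   OUT={b:-, c:+, f:-; rest ⊤}
  B3:   IN={b:-, c:+, f:-; rest ⊤}   OUT={a:-, b:-, c:+, e:+, f:-; rest ⊤}
  B4:   IN={a:-, b:-, c:+, e:+, f:-; rest ⊤}   OUT={a:+, b:-, c:+, e:+, f:-; rest ⊤}
  B5:   IN={a:+, b:-, c:+, e:+, f:-; rest ⊤}   OUT={a:+, b:-, c:+, e:+, f:-; rest ⊤}
  B6:   IN={a:+, b:-, c:+, e:+, f:-; rest ⊤}   OUT={a:+, b:-, c:+, d:+, e:+, f:-; rest ⊤}

Merge at B5: IN[B5] = OUT[B4] = {a: +, b: -, c: +, d: ⊤, e: +, f: -}
Applying B5's transfer function to that IN value gives OUT[B5] (row B5 above).

Answer: {a: +, b: -, c: +, d: ⊤, e: +, f: -}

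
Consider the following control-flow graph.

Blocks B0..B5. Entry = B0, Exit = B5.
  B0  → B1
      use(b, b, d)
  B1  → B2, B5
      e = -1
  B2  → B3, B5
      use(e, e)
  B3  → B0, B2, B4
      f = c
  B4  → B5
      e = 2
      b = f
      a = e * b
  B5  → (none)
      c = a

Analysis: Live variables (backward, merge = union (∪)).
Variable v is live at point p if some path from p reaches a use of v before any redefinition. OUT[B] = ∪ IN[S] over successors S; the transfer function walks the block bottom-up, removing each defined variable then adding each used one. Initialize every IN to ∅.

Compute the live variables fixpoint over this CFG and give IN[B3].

Fixpoint table:
  B0:  IN={a, b, c, d}  OUT={a, b, c, d}
  B1:  IN={a, b, c, d}  OUT={a, b, c, d, e}
  B2:  IN={a, b, c, d, e}  OUT={a, b, c, d, e}
  B3:  IN={a, b, c, d, e}  OUT={a, b, c, d, e, f}
  B4:  IN={f}  OUT={a}
  B5:  IN={a}  OUT={}

Merge at B3: OUT[B3] = IN[B0] ⊔ IN[B2] ⊔ IN[B4] = {a, b, c, d, e, f}
Applying B3's transfer function to that OUT value gives IN[B3] (row B3 above).

Answer: {a, b, c, d, e}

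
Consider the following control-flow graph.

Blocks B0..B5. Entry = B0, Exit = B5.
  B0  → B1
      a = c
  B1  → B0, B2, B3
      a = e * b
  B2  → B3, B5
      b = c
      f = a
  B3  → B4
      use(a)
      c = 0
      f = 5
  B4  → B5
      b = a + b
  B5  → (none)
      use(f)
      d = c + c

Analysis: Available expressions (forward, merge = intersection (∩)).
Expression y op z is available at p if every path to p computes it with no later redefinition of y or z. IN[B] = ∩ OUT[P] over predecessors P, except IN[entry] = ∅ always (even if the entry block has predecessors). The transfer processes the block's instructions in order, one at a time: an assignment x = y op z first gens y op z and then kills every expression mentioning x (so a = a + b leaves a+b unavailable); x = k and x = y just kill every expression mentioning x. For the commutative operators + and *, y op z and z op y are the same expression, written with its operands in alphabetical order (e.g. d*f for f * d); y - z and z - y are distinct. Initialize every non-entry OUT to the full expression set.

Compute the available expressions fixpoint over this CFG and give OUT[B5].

Fixpoint table:
  B0:   IN={}   OUT={}
  B1:   IN={}   OUT={b*e}
  B2:   IN={b*e}   OUT={}
  B3:   IN={}   OUT={}
  B4:   IN={}   OUT={}
  B5:   IN={}   OUT={c+c}

Merge at B5: IN[B5] = OUT[B2] ∩ OUT[B4] = {}
Applying B5's transfer function to that IN value gives OUT[B5] (row B5 above).

Answer: {c+c}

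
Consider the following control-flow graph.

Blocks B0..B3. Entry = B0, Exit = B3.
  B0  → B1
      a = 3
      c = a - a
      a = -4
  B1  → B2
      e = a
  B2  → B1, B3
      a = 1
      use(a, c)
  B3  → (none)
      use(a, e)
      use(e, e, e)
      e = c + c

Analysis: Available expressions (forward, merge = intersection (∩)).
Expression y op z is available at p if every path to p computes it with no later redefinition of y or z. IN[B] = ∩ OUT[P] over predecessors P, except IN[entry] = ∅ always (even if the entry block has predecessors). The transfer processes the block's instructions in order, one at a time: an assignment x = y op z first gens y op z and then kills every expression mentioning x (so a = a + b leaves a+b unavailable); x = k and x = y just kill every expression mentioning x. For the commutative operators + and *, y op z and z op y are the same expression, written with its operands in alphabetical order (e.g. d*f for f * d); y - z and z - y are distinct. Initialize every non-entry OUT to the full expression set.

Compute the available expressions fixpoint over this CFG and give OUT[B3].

Answer: {c+c}

Derivation:
Fixpoint table:
  B0: | IN={} | OUT={}
  B1: | IN={} | OUT={}
  B2: | IN={} | OUT={}
  B3: | IN={} | OUT={c+c}

Merge at B3: IN[B3] = OUT[B2] = {}
Applying B3's transfer function to that IN value gives OUT[B3] (row B3 above).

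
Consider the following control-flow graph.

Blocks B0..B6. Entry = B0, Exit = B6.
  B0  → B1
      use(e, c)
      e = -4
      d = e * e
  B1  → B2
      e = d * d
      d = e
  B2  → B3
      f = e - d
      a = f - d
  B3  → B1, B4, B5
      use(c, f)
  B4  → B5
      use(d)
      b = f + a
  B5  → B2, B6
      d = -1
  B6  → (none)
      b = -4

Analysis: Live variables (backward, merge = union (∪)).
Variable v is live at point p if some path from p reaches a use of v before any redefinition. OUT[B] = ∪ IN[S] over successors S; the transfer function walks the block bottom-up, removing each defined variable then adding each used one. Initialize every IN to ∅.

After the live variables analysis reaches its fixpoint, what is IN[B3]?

Fixpoint table:
  B0: | IN={c, e} | OUT={c, d}
  B1: | IN={c, d} | OUT={c, d, e}
  B2: | IN={c, d, e} | OUT={a, c, d, e, f}
  B3: | IN={a, c, d, e, f} | OUT={a, c, d, e, f}
  B4: | IN={a, c, d, e, f} | OUT={c, e}
  B5: | IN={c, e} | OUT={c, d, e}
  B6: | IN={} | OUT={}

Merge at B3: OUT[B3] = IN[B1] ⊔ IN[B4] ⊔ IN[B5] = {a, c, d, e, f}
Applying B3's transfer function to that OUT value gives IN[B3] (row B3 above).

Answer: {a, c, d, e, f}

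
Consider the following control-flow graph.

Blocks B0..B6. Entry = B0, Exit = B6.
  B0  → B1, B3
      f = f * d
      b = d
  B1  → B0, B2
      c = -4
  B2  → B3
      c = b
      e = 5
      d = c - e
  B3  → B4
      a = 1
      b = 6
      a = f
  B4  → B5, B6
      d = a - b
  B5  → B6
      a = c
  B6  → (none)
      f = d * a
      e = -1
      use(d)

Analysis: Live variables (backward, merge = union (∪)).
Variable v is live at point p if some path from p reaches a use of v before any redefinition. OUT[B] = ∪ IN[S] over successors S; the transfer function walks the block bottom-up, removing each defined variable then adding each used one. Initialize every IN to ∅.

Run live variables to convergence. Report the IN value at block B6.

Answer: {a, d}

Trace:
Fixpoint table:
  B0: | IN={c, d, f} | OUT={b, c, d, f}
  B1: | IN={b, d, f} | OUT={b, c, d, f}
  B2: | IN={b, f} | OUT={c, f}
  B3: | IN={c, f} | OUT={a, b, c}
  B4: | IN={a, b, c} | OUT={a, c, d}
  B5: | IN={c, d} | OUT={a, d}
  B6: | IN={a, d} | OUT={}

B6 is the boundary node: OUT[B6] = {}
Applying B6's transfer function to that OUT value gives IN[B6] (row B6 above).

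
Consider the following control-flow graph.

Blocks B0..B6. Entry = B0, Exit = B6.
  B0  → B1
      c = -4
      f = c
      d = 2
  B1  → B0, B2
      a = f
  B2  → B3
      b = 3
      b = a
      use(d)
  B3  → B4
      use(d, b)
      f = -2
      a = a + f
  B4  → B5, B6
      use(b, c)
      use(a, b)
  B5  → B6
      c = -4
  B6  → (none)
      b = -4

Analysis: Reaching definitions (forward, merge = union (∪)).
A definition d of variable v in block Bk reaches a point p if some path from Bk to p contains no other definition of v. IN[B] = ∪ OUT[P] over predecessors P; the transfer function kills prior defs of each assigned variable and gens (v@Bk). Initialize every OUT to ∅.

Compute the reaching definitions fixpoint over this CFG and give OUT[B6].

Answer: {a@B3, b@B6, c@B0, c@B5, d@B0, f@B3}

Trace:
Converged values:
  B0: | IN={a@B1, c@B0, d@B0, f@B0} | OUT={a@B1, c@B0, d@B0, f@B0}
  B1: | IN={a@B1, c@B0, d@B0, f@B0} | OUT={a@B1, c@B0, d@B0, f@B0}
  B2: | IN={a@B1, c@B0, d@B0, f@B0} | OUT={a@B1, b@B2, c@B0, d@B0, f@B0}
  B3: | IN={a@B1, b@B2, c@B0, d@B0, f@B0} | OUT={a@B3, b@B2, c@B0, d@B0, f@B3}
  B4: | IN={a@B3, b@B2, c@B0, d@B0, f@B3} | OUT={a@B3, b@B2, c@B0, d@B0, f@B3}
  B5: | IN={a@B3, b@B2, c@B0, d@B0, f@B3} | OUT={a@B3, b@B2, c@B5, d@B0, f@B3}
  B6: | IN={a@B3, b@B2, c@B0, c@B5, d@B0, f@B3} | OUT={a@B3, b@B6, c@B0, c@B5, d@B0, f@B3}

Merge at B6: IN[B6] = OUT[B4] ⊔ OUT[B5] = {a@B3, b@B2, c@B0, c@B5, d@B0, f@B3}
Applying B6's transfer function to that IN value gives OUT[B6] (row B6 above).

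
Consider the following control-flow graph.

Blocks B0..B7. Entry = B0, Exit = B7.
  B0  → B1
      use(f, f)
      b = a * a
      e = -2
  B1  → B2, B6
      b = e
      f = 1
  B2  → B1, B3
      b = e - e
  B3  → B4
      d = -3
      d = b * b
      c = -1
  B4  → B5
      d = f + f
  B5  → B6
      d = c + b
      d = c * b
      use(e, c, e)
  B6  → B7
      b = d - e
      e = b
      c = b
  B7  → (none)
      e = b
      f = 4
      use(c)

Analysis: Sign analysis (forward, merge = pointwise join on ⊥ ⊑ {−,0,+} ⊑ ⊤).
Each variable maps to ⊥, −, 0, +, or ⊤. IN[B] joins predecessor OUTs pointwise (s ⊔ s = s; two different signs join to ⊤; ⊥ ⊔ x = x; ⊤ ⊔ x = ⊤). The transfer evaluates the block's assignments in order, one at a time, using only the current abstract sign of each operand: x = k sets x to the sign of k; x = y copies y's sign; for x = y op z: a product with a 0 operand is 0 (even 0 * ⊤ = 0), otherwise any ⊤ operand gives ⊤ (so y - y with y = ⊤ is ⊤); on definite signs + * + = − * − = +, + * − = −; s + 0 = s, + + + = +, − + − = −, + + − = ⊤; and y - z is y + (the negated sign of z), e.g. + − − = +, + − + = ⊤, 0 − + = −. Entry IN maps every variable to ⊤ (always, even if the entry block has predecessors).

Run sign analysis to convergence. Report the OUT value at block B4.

Answer: {a: ⊤, b: ⊤, c: -, d: +, e: -, f: +}

Derivation:
Per-block solution:
  B0:   IN=(all ⊤)   OUT={e:-; rest ⊤}
  B1:   IN={e:-; rest ⊤}   OUT={b:-, e:-, f:+; rest ⊤}
  B2:   IN={b:-, e:-, f:+; rest ⊤}   OUT={e:-, f:+; rest ⊤}
  B3:   IN={e:-, f:+; rest ⊤}   OUT={c:-, e:-, f:+; rest ⊤}
  B4:   IN={c:-, e:-, f:+; rest ⊤}   OUT={c:-, d:+, e:-, f:+; rest ⊤}
  B5:   IN={c:-, d:+, e:-, f:+; rest ⊤}   OUT={c:-, e:-, f:+; rest ⊤}
  B6:   IN={e:-, f:+; rest ⊤}   OUT={f:+; rest ⊤}
  B7:   IN={f:+; rest ⊤}   OUT={f:+; rest ⊤}

Merge at B4: IN[B4] = OUT[B3] = {a: ⊤, b: ⊤, c: -, d: ⊤, e: -, f: +}
Applying B4's transfer function to that IN value gives OUT[B4] (row B4 above).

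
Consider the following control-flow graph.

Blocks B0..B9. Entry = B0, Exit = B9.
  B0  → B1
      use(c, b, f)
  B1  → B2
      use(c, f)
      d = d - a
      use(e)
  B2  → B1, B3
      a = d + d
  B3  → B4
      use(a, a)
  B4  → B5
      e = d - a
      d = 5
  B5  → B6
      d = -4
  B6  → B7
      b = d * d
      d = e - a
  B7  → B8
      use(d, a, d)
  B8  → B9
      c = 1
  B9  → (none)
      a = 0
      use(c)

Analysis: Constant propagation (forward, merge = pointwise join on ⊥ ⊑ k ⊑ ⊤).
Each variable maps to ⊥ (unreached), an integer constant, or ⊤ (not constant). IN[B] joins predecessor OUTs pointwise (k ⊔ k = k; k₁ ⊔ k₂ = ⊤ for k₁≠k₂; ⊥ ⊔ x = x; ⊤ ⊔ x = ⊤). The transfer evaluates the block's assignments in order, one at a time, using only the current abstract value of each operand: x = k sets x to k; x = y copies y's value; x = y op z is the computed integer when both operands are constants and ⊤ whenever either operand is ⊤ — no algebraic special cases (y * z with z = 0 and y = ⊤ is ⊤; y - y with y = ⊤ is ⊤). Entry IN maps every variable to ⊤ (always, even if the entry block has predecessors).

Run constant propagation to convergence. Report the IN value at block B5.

Answer: {a: ⊤, b: ⊤, c: ⊤, d: 5, e: ⊤, f: ⊤}

Trace:
Converged values:
  B0: | IN=(all ⊤) | OUT=(all ⊤)
  B1: | IN=(all ⊤) | OUT=(all ⊤)
  B2: | IN=(all ⊤) | OUT=(all ⊤)
  B3: | IN=(all ⊤) | OUT=(all ⊤)
  B4: | IN=(all ⊤) | OUT={d:5; rest ⊤}
  B5: | IN={d:5; rest ⊤} | OUT={d:-4; rest ⊤}
  B6: | IN={d:-4; rest ⊤} | OUT={b:16; rest ⊤}
  B7: | IN={b:16; rest ⊤} | OUT={b:16; rest ⊤}
  B8: | IN={b:16; rest ⊤} | OUT={b:16, c:1; rest ⊤}
  B9: | IN={b:16, c:1; rest ⊤} | OUT={a:0, b:16, c:1; rest ⊤}

Merge at B5: IN[B5] = OUT[B4] = {a: ⊤, b: ⊤, c: ⊤, d: 5, e: ⊤, f: ⊤}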